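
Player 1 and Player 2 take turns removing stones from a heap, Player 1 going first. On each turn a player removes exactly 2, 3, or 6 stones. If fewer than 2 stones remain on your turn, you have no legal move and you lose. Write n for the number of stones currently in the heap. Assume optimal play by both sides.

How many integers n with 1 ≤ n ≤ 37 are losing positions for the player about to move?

13

Work bottom-up. With no move the player to move loses. Otherwise the position is W if at least one move leads to an L position for the opponent, and L if every move leads to a W.
n=0: no move → L
n=1: no move → L
n=2: W (go to 0, an L position)
n=3: W (go to 1, an L position)
n=4: W (go to 1, an L position)
n=5: L (options 3(W), 2(W) are all W)
n=6: W (go to 0, an L position)
n=7: W (go to 5, an L position)
n=8: W (go to 5, an L position)
n=9: L (options 7(W), 6(W), 3(W) are all W)
n=10: L (options 8(W), 7(W), 4(W) are all W)
n=11: W (go to 9, an L position)
n=12: W (go to 10, an L position)
n=13: W (go to 10, an L position)
n=14: L (options 12(W), 11(W), 8(W) are all W)
n=15: W (go to 9, an L position)
n=16: W (go to 14, an L position)
n=17: W (go to 14, an L position)
n=18: L (options 16(W), 15(W), 12(W) are all W)
n=19: L (options 17(W), 16(W), 13(W) are all W)
n=20: W (go to 18, an L position)
n=21: W (go to 19, an L position)
n=22: W (go to 19, an L position)
n=23: L (options 21(W), 20(W), 17(W) are all W)
n=24: W (go to 18, an L position)
n=25: W (go to 23, an L position)
n=26: W (go to 23, an L position)
n=27: L (options 25(W), 24(W), 21(W) are all W)
n=28: L (options 26(W), 25(W), 22(W) are all W)
n=29: W (go to 27, an L position)
n=30: W (go to 28, an L position)
n=31: W (go to 28, an L position)
n=32: L (options 30(W), 29(W), 26(W) are all W)
n=33: W (go to 27, an L position)
n=34: W (go to 32, an L position)
n=35: W (go to 32, an L position)
n=36: L (options 34(W), 33(W), 30(W) are all W)
n=37: L (options 35(W), 34(W), 31(W) are all W)
L entries with 1 ≤ n ≤ 37 (n=0 is outside the asked range and is not counted): n = 1, 5, 9, 10, 14, 18, 19, 23, 27, 28, 32, 36, 37; that makes 13.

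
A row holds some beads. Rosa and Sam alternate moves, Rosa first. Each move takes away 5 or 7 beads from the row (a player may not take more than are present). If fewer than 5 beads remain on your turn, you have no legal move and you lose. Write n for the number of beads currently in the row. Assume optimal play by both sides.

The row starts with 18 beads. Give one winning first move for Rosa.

Classify positions by backward induction: terminal positions (no move available) are L. From any other position, the mover wins iff some move reaches an L.
n=0: no move → L
n=1: no move → L
n=2: no move → L
n=3: no move → L
n=4: no move → L
n=5: can move to 0, which is L ⇒ W
n=6: can move to 1, which is L ⇒ W
n=7: can move to 2, which is L ⇒ W
n=8: can move to 3, which is L ⇒ W
n=9: can move to 4, which is L ⇒ W
n=10: can move to 3, which is L ⇒ W
n=11: can move to 4, which is L ⇒ W
n=12: moves to 7(W), 5(W); every one is W ⇒ L
n=13: moves to 8(W), 6(W); every one is W ⇒ L
n=14: moves to 9(W), 7(W); every one is W ⇒ L
n=15: moves to 10(W), 8(W); every one is W ⇒ L
n=16: moves to 11(W), 9(W); every one is W ⇒ L
n=17: can move to 12, which is L ⇒ W
n=18: can move to 13, which is L ⇒ W
From 18, the L positions reachable in one move are: 13.

Remove 5, leaving 13.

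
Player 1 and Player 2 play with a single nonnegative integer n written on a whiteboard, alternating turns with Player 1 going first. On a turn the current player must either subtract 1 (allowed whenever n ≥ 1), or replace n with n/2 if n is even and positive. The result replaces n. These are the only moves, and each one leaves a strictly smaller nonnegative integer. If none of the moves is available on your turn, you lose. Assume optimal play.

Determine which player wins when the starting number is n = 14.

Work bottom-up. With no move the player to move loses. Otherwise the position is W if at least one move leads to an L position for the opponent, and L if every move leads to a W.
n=0: no move → L
n=1: →0(L), so W
n=2: →1(W) only, which is W, so L
n=3: →2(L), so W
n=4: →2(L), so W
n=5: →4(W) only, which is W, so L
n=6: →5(L), so W
n=7: →6(W) only, which is W, so L
n=8: →7(L), so W
n=9: →8(W) only, which is W, so L
n=10: →5(L), so W
n=11: →10(W) only, which is W, so L
n=12: →11(L), so W
n=13: →12(W) only, which is W, so L
n=14: →7(L), so W
The starting position 14 is W: Player 1 should move to 7, handing over an L position.

Player 1 wins.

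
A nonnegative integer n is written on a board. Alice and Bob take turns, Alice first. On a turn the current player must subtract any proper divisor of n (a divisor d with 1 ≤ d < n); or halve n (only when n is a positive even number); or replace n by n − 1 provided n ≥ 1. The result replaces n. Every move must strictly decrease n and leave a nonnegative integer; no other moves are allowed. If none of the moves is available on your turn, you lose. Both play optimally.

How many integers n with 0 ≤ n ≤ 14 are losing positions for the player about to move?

Use the standard recursion: the mover loses at a terminal position; elsewhere, the mover wins exactly when some move hands the opponent an L position.
n=0: no move → L
n=1: →0(L), so W
n=2: →1(W) only, which is W, so L
n=3: →2(L), so W
n=4: →2(L), so W
n=5: →4(W) only, which is W, so L
n=6: →5(L), so W
n=7: →6(W) only, which is W, so L
n=8: →7(L), so W
n=9: →6(W), 8(W) — all W, so L
n=10: →5(L), so W
n=11: →10(W) only, which is W, so L
n=12: →9(L), so W
n=13: →12(W) only, which is W, so L
n=14: →7(L), so W
L entries with 0 ≤ n ≤ 14: n = 0, 2, 5, 7, 9, 11, 13; that makes 7.

7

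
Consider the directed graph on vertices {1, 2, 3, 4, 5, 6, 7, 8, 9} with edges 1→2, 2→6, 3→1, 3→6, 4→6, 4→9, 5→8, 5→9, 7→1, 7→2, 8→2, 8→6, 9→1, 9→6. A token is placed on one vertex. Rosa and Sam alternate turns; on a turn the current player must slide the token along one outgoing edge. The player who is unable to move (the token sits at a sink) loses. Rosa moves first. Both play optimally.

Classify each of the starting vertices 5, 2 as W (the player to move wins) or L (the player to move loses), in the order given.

5: L, 2: W

Classify positions by backward induction: terminal positions (no move available) are L. From any other position, the mover wins iff some move reaches an L.
Every edge goes from a vertex to one that appears earlier in the order 6, 2, 1, 9, 8, 4, 7, 5, 3, so processing vertices in that order labels each vertex after all of its successors.
6: no outgoing edge → L
2: W (go to 6, an L position)
1: L (sole option 2(W) is W)
9: W (go to 1, an L position)
8: W (go to 6, an L position)
4: W (go to 6, an L position)
7: W (go to 1, an L position)
5: L (options 8(W), 9(W) are all W)
3: W (go to 1, an L position)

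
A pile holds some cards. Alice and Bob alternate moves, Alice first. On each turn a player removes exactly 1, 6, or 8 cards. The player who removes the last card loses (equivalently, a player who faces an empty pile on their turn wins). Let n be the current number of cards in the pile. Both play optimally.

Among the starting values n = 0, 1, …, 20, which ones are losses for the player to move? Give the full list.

Classify positions by backward induction: terminal positions (no move available) are W. From any other position, the mover wins iff some move reaches an L.
n=0: no move; the opponent has just taken the last card and therefore loses → W
n=1: only reaches 0(W), which is W → L
n=2: reaches L-position 1 → W
n=3: only reaches 2(W), which is W → L
n=4: reaches L-position 3 → W
n=5: only reaches 4(W), which is W → L
n=6: reaches L-position 5 → W
n=7: reaches L-position 1 → W
n=8: only reaches 7(W), 2(W), 0(W), all W → L
n=9: reaches L-position 8 → W
n=10: only reaches 9(W), 4(W), 2(W), all W → L
n=11: reaches L-position 10 → W
n=12: only reaches 11(W), 6(W), 4(W), all W → L
n=13: reaches L-position 12 → W
n=14: reaches L-position 8 → W
n=15: only reaches 14(W), 9(W), 7(W), all W → L
n=16: reaches L-position 15 → W
n=17: only reaches 16(W), 11(W), 9(W), all W → L
n=18: reaches L-position 17 → W
n=19: only reaches 18(W), 13(W), 11(W), all W → L
n=20: reaches L-position 19 → W
Reading off the rows marked L gives the requested list; there are 9 such values of n.

1, 3, 5, 8, 10, 12, 15, 17, 19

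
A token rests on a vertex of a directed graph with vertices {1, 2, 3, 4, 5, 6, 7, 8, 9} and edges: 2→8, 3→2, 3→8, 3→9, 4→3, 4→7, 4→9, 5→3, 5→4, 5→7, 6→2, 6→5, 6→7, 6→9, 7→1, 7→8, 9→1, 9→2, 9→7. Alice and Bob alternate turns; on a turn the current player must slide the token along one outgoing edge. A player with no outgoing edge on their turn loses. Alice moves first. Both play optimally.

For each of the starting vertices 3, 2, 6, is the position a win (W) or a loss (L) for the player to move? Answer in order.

3: W, 2: W, 6: L

Compute win/loss labels from the base case upward. A position with no move is L. Any other position is W if it can reach an L in one move, else L.
Every edge goes from a vertex to one that appears earlier in the order 1, 8, 7, 2, 9, 3, 4, 5, 6, so processing vertices in that order labels each vertex after all of its successors.
1: no outgoing edge → L
8: no outgoing edge → L
7: W (go to 8, an L position)
2: W (go to 8, an L position)
9: W (go to 1, an L position)
3: W (go to 8, an L position)
4: L (options 3(W), 9(W), 7(W) are all W)
5: W (go to 4, an L position)
6: L (options 5(W), 9(W), 2(W), 7(W) are all W)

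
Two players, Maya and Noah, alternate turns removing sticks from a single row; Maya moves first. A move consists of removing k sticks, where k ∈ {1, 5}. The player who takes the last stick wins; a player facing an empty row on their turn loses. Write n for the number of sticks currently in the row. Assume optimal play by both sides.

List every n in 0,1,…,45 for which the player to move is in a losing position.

Work bottom-up. With no move the player to move loses. Otherwise the position is W if at least one move leads to an L position for the opponent, and L if every move leads to a W.
n=0: no move → L
n=1: reaches L-position 0 → W
n=2: only reaches 1(W), which is W → L
n=3: reaches L-position 2 → W
n=4: only reaches 3(W), which is W → L
n=5: reaches L-position 4 → W
n=6: only reaches 5(W), 1(W), all W → L
n=7: reaches L-position 6 → W
n=8: only reaches 7(W), 3(W), all W → L
n=9: reaches L-position 8 → W
n=10: only reaches 9(W), 5(W), all W → L
n=11: reaches L-position 10 → W
n=12: only reaches 11(W), 7(W), all W → L
n=13: reaches L-position 12 → W
n=14: only reaches 13(W), 9(W), all W → L
n=15: reaches L-position 14 → W
n=16: only reaches 15(W), 11(W), all W → L
n=17: reaches L-position 16 → W
n=18: only reaches 17(W), 13(W), all W → L
n=19: reaches L-position 18 → W
n=20: only reaches 19(W), 15(W), all W → L
n=21: reaches L-position 20 → W
n=22: only reaches 21(W), 17(W), all W → L
n=23: reaches L-position 22 → W
n=24: only reaches 23(W), 19(W), all W → L
n=25: reaches L-position 24 → W
n=26: only reaches 25(W), 21(W), all W → L
n=27: reaches L-position 26 → W
n=28: only reaches 27(W), 23(W), all W → L
n=29: reaches L-position 28 → W
n=30: only reaches 29(W), 25(W), all W → L
n=31: reaches L-position 30 → W
n=32: only reaches 31(W), 27(W), all W → L
n=33: reaches L-position 32 → W
n=34: only reaches 33(W), 29(W), all W → L
n=35: reaches L-position 34 → W
n=36: only reaches 35(W), 31(W), all W → L
n=37: reaches L-position 36 → W
n=38: only reaches 37(W), 33(W), all W → L
n=39: reaches L-position 38 → W
n=40: only reaches 39(W), 35(W), all W → L
n=41: reaches L-position 40 → W
n=42: only reaches 41(W), 37(W), all W → L
n=43: reaches L-position 42 → W
n=44: only reaches 43(W), 39(W), all W → L
n=45: reaches L-position 44 → W
The losing starting values of n are exactly the entries labelled L in this table (23 of them).

0, 2, 4, 6, 8, 10, 12, 14, 16, 18, 20, 22, 24, 26, 28, 30, 32, 34, 36, 38, 40, 42, 44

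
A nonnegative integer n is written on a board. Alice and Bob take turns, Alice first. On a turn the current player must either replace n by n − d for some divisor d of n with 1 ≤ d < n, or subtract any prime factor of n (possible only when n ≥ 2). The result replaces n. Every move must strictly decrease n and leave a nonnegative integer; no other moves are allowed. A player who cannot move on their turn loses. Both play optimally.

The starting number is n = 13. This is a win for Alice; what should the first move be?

Move to 0.

Use the standard recursion: the mover loses at a terminal position; elsewhere, the mover wins exactly when some move hands the opponent an L position.
n=0: no move → L
n=1: no move → L
n=2: W (go to 0, an L position)
n=3: W (go to 0, an L position)
n=4: L (options 2(W), 3(W) are all W)
n=5: W (go to 0, an L position)
n=6: W (go to 4, an L position)
n=7: W (go to 0, an L position)
n=8: W (go to 4, an L position)
n=9: L (options 6(W), 8(W) are all W)
n=10: W (go to 9, an L position)
n=11: W (go to 0, an L position)
n=12: W (go to 9, an L position)
n=13: W (go to 0, an L position)
From 13, the L positions reachable in one move are: 0.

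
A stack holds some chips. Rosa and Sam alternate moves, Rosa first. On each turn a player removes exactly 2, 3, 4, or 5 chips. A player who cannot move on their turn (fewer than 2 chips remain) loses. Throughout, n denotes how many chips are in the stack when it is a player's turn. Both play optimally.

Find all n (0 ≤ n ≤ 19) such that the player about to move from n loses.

0, 1, 7, 8, 14, 15

Positions with no move are L. A position that does have a move is losing for the player to move precisely when every available move leads to a winning position for the opponent. Fill in the labels:
n=0: no move → L
n=1: no move → L
n=2: reaches L-position 0 → W
n=3: reaches L-position 1 → W
n=4: reaches L-position 1 → W
n=5: reaches L-position 1 → W
n=6: reaches L-position 1 → W
n=7: only reaches 5(W), 4(W), 3(W), 2(W), all W → L
n=8: only reaches 6(W), 5(W), 4(W), 3(W), all W → L
n=9: reaches L-position 7 → W
n=10: reaches L-position 8 → W
n=11: reaches L-position 8 → W
n=12: reaches L-position 8 → W
n=13: reaches L-position 8 → W
n=14: only reaches 12(W), 11(W), 10(W), 9(W), all W → L
n=15: only reaches 13(W), 12(W), 11(W), 10(W), all W → L
n=16: reaches L-position 14 → W
n=17: reaches L-position 15 → W
n=18: reaches L-position 15 → W
n=19: reaches L-position 15 → W
Reading off the rows marked L gives the requested list; there are 6 such values of n.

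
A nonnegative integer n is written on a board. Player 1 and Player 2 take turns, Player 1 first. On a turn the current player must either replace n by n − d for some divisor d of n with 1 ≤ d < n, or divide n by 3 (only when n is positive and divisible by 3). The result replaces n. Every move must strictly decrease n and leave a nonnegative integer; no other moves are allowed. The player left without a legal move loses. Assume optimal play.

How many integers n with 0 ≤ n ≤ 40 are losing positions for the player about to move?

Build the W/L table. Terminal = L. A non-terminal position is W if it has a move to some L; otherwise it is L.
n=0: no move → L
n=1: no move → L
n=2: →1(L), so W
n=3: →1(L), so W
n=4: →2(W), 3(W) — all W, so L
n=5: →4(L), so W
n=6: →4(L), so W
n=7: →6(W) only, which is W, so L
n=8: →4(L), so W
n=9: →3(W), 6(W), 8(W) — all W, so L
n=10: →9(L), so W
n=11: →10(W) only, which is W, so L
n=12: →4(L), so W
n=13: →12(W) only, which is W, so L
n=14: →7(L), so W
n=15: →5(W), 10(W), 12(W), 14(W) — all W, so L
n=16: →15(L), so W
n=17: →16(W) only, which is W, so L
n=18: →9(L), so W
n=19: →18(W) only, which is W, so L
n=20: →15(L), so W
n=21: →7(L), so W
n=22: →11(L), so W
n=23: →22(W) only, which is W, so L
n=24: →23(L), so W
n=25: →20(W), 24(W) — all W, so L
n=26: →13(L), so W
n=27: →9(L), so W
n=28: →14(W), 21(W), 24(W), 26(W), 27(W) — all W, so L
n=29: →28(L), so W
n=30: →15(L), so W
n=31: →30(W) only, which is W, so L
n=32: →28(L), so W
n=33: →11(L), so W
n=34: →17(L), so W
n=35: →28(L), so W
n=36: →12(W), 18(W), 24(W), 27(W), 30(W), 32(W), 33(W), 34(W), 35(W) — all W, so L
n=37: →36(L), so W
n=38: →19(L), so W
n=39: →13(L), so W
n=40: →36(L), so W
L entries with 0 ≤ n ≤ 40: n = 0, 1, 4, 7, 9, 11, 13, 15, 17, 19, 23, 25, 28, 31, 36; that makes 15.

15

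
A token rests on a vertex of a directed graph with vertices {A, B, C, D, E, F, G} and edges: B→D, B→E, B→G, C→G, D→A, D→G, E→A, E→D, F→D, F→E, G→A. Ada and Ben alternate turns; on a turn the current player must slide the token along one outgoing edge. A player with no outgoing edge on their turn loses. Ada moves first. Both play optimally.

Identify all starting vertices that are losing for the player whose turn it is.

A, B, C, F

Classify positions by backward induction: terminal positions (no move available) are L. From any other position, the mover wins iff some move reaches an L.
Every edge goes from a vertex to one that appears earlier in the order A, G, D, E, F, B, C, so processing vertices in that order labels each vertex after all of its successors.
A: no outgoing edge → L
G: reaches L-position A → W
D: reaches L-position A → W
E: reaches L-position A → W
F: only reaches E(W), D(W), all W → L
B: only reaches E(W), D(W), G(W), all W → L
C: only reaches G(W), which is W → L
Reading off the rows marked L gives the requested list; there are 4 such vertices.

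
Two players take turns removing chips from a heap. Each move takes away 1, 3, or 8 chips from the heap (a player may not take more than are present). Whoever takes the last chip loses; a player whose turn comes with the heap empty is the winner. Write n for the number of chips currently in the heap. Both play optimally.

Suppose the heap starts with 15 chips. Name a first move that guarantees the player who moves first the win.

Remove 1, leaving 14.

Compute win/loss labels from the base case upward. A position with no move is W. Any other position is W if it can reach an L in one move, else L.
n=0: no move; the opponent has just taken the last chip and therefore loses → W
n=1: L (sole option 0(W) is W)
n=2: W (go to 1, an L position)
n=3: L (options 2(W), 0(W) are all W)
n=4: W (go to 3, an L position)
n=5: L (options 4(W), 2(W) are all W)
n=6: W (go to 5, an L position)
n=7: L (options 6(W), 4(W) are all W)
n=8: W (go to 7, an L position)
n=9: W (go to 1, an L position)
n=10: W (go to 7, an L position)
n=11: W (go to 3, an L position)
n=12: L (options 11(W), 9(W), 4(W) are all W)
n=13: W (go to 12, an L position)
n=14: L (options 13(W), 11(W), 6(W) are all W)
n=15: W (go to 14, an L position)
From 15, the L positions reachable in one move are: 14, 12, 7. Any move reaching one of these is winning.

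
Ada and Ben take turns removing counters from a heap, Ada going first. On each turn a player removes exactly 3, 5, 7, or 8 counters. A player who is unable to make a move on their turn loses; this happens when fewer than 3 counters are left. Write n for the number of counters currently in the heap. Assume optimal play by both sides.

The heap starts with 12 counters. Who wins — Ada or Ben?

Classify positions by backward induction: terminal positions (no move available) are L. From any other position, the mover wins iff some move reaches an L.
n=0: no move → L
n=1: no move → L
n=2: no move → L
n=3: can move to 0, which is L ⇒ W
n=4: can move to 1, which is L ⇒ W
n=5: can move to 2, which is L ⇒ W
n=6: can move to 1, which is L ⇒ W
n=7: can move to 2, which is L ⇒ W
n=8: can move to 1, which is L ⇒ W
n=9: can move to 2, which is L ⇒ W
n=10: can move to 2, which is L ⇒ W
n=11: moves to 8(W), 6(W), 4(W), 3(W); every one is W ⇒ L
n=12: moves to 9(W), 7(W), 5(W), 4(W); every one is W ⇒ L
The starting position 12 is L: whatever Ada does, the opponent receives a W position.

Ben wins.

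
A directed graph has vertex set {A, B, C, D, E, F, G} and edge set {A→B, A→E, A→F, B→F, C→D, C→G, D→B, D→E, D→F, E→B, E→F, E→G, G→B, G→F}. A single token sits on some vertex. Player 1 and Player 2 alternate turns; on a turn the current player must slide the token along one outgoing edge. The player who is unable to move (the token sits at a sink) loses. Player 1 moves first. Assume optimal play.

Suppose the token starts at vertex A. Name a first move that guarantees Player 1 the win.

Build the W/L table. Terminal = L. A non-terminal position is W if it has a move to some L; otherwise it is L.
Every edge goes from a vertex to one that appears earlier in the order F, B, G, E, D, A, C, so processing vertices in that order labels each vertex after all of its successors.
F: no outgoing edge → L
B: reaches L-position F → W
G: reaches L-position F → W
E: reaches L-position F → W
D: reaches L-position F → W
A: reaches L-position F → W
C: only reaches D(W), G(W), all W → L
From A, the L positions reachable in one move are: F.

Move to F.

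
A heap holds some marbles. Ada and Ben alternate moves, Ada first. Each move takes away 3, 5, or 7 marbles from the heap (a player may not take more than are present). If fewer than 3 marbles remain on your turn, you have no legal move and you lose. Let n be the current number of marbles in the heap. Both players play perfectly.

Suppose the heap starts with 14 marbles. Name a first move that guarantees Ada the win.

Label each position W (a win for the player to move) or L (a loss). A position with no legal move is L; any other position is W exactly when some move reaches an L, and L when every move reaches a W.
n=0: no move → L
n=1: no move → L
n=2: no move → L
n=3: →0(L), so W
n=4: →1(L), so W
n=5: →2(L), so W
n=6: →1(L), so W
n=7: →2(L), so W
n=8: →1(L), so W
n=9: →2(L), so W
n=10: →7(W), 5(W), 3(W) — all W, so L
n=11: →8(W), 6(W), 4(W) — all W, so L
n=12: →9(W), 7(W), 5(W) — all W, so L
n=13: →10(L), so W
n=14: →11(L), so W
From 14, the L positions reachable in one move are: 11.

Remove 3, leaving 11.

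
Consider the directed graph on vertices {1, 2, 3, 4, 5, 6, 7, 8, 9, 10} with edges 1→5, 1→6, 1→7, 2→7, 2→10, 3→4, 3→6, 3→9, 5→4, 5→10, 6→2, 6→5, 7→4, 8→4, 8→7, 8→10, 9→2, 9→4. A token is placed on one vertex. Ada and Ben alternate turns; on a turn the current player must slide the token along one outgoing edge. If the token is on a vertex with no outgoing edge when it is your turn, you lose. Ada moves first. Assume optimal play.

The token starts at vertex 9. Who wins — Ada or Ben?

Ada wins.

Label each position W (a win for the player to move) or L (a loss). A position with no legal move is L; any other position is W exactly when some move reaches an L, and L when every move reaches a W.
Every edge goes from a vertex to one that appears earlier in the order 10, 4, 5, 7, 2, 9, 6, 8, 3, 1, so processing vertices in that order labels each vertex after all of its successors.
10: no outgoing edge → L
4: no outgoing edge → L
5: →4(L), so W
7: →4(L), so W
2: →10(L), so W
9: →4(L), so W
6: →2(W), 5(W) — all W, so L
8: →4(L), so W
3: →6(L), so W
1: →6(L), so W
The starting position 9 is W: Ada should move to 4, handing over an L position.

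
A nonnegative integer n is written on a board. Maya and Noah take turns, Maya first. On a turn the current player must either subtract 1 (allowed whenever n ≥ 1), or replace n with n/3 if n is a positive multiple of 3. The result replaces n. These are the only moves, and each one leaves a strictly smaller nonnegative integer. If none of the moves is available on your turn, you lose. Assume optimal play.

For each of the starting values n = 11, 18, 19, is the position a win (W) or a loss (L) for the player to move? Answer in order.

11: L, 18: W, 19: L

Compute win/loss labels from the base case upward. A position with no move is L. Any other position is W if it can reach an L in one move, else L.
n=0: no move → L
n=1: →0(L), so W
n=2: →1(W) only, which is W, so L
n=3: →2(L), so W
n=4: →3(W) only, which is W, so L
n=5: →4(L), so W
n=6: →2(L), so W
n=7: →6(W) only, which is W, so L
n=8: →7(L), so W
n=9: →3(W), 8(W) — all W, so L
n=10: →9(L), so W
n=11: →10(W) only, which is W, so L
n=12: →4(L), so W
n=13: →12(W) only, which is W, so L
n=14: →13(L), so W
n=15: →5(W), 14(W) — all W, so L
n=16: →15(L), so W
n=17: →16(W) only, which is W, so L
n=18: →17(L), so W
n=19: →18(W) only, which is W, so L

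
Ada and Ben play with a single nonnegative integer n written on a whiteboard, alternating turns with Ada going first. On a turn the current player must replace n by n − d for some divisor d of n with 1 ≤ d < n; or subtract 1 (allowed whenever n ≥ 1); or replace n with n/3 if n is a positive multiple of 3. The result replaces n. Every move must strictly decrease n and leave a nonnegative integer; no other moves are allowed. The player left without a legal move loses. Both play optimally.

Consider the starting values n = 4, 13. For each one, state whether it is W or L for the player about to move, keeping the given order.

Work bottom-up. With no move the player to move loses. Otherwise the position is W if at least one move leads to an L position for the opponent, and L if every move leads to a W.
n=0: no move → L
n=1: reaches L-position 0 → W
n=2: only reaches 1(W), which is W → L
n=3: reaches L-position 2 → W
n=4: reaches L-position 2 → W
n=5: only reaches 4(W), which is W → L
n=6: reaches L-position 2 → W
n=7: only reaches 6(W), which is W → L
n=8: reaches L-position 7 → W
n=9: only reaches 3(W), 6(W), 8(W), all W → L
n=10: reaches L-position 5 → W
n=11: only reaches 10(W), which is W → L
n=12: reaches L-position 9 → W
n=13: only reaches 12(W), which is W → L

4: W, 13: L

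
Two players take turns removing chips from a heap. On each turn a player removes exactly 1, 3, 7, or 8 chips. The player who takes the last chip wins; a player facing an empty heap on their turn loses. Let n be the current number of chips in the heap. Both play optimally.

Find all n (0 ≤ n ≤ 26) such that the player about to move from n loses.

0, 2, 4, 6, 15, 17, 19, 21

Work bottom-up. With no move the player to move loses. Otherwise the position is W if at least one move leads to an L position for the opponent, and L if every move leads to a W.
n=0: no move → L
n=1: reaches L-position 0 → W
n=2: only reaches 1(W), which is W → L
n=3: reaches L-position 2 → W
n=4: only reaches 3(W), 1(W), all W → L
n=5: reaches L-position 4 → W
n=6: only reaches 5(W), 3(W), all W → L
n=7: reaches L-position 6 → W
n=8: reaches L-position 0 → W
n=9: reaches L-position 6 → W
n=10: reaches L-position 2 → W
n=11: reaches L-position 4 → W
n=12: reaches L-position 4 → W
n=13: reaches L-position 6 → W
n=14: reaches L-position 6 → W
n=15: only reaches 14(W), 12(W), 8(W), 7(W), all W → L
n=16: reaches L-position 15 → W
n=17: only reaches 16(W), 14(W), 10(W), 9(W), all W → L
n=18: reaches L-position 17 → W
n=19: only reaches 18(W), 16(W), 12(W), 11(W), all W → L
n=20: reaches L-position 19 → W
n=21: only reaches 20(W), 18(W), 14(W), 13(W), all W → L
n=22: reaches L-position 21 → W
n=23: reaches L-position 15 → W
n=24: reaches L-position 21 → W
n=25: reaches L-position 17 → W
n=26: reaches L-position 19 → W
Reading off the rows marked L gives the requested list; there are 8 such values of n.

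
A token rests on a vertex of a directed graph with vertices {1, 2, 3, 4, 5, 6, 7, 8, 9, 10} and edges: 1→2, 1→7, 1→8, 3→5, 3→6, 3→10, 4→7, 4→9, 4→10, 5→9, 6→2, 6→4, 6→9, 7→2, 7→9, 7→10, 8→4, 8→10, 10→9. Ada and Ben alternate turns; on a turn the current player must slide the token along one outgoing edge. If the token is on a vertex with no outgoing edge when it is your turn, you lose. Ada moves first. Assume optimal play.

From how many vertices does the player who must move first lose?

Positions with no move are L. A position that does have a move is losing for the player to move precisely when every available move leads to a winning position for the opponent. Fill in the labels:
Every edge goes from a vertex to one that appears earlier in the order 2, 9, 10, 7, 4, 6, 8, 5, 3, 1, so processing vertices in that order labels each vertex after all of its successors.
2: no outgoing edge → L
9: no outgoing edge → L
10: W (go to 9, an L position)
7: W (go to 9, an L position)
4: W (go to 9, an L position)
6: W (go to 9, an L position)
8: L (options 4(W), 10(W) are all W)
5: W (go to 9, an L position)
3: L (options 5(W), 6(W), 10(W) are all W)
1: W (go to 8, an L position)
The L vertices are 2, 3, 8, 9; that is 4 in all.

4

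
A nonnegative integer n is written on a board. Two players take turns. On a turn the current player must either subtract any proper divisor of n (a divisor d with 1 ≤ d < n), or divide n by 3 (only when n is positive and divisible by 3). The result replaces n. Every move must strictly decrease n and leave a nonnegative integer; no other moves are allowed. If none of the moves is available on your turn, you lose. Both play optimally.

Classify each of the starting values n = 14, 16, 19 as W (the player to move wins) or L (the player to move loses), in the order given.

14: W, 16: W, 19: L

Compute win/loss labels from the base case upward. A position with no move is L. Any other position is W if it can reach an L in one move, else L.
n=0: no move → L
n=1: no move → L
n=2: W (go to 1, an L position)
n=3: W (go to 1, an L position)
n=4: L (options 2(W), 3(W) are all W)
n=5: W (go to 4, an L position)
n=6: W (go to 4, an L position)
n=7: L (sole option 6(W) is W)
n=8: W (go to 4, an L position)
n=9: L (options 3(W), 6(W), 8(W) are all W)
n=10: W (go to 9, an L position)
n=11: L (sole option 10(W) is W)
n=12: W (go to 4, an L position)
n=13: L (sole option 12(W) is W)
n=14: W (go to 7, an L position)
n=15: L (options 5(W), 10(W), 12(W), 14(W) are all W)
n=16: W (go to 15, an L position)
n=17: L (sole option 16(W) is W)
n=18: W (go to 9, an L position)
n=19: L (sole option 18(W) is W)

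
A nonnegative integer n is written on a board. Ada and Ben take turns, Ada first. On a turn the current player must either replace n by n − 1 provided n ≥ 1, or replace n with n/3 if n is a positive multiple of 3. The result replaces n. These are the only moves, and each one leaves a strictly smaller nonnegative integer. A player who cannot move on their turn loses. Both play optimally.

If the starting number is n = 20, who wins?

Ada wins.

Build the W/L table. Terminal = L. A non-terminal position is W if it has a move to some L; otherwise it is L.
n=0: no move → L
n=1: can move to 0, which is L ⇒ W
n=2: the only move is to 1(W), a W ⇒ L
n=3: can move to 2, which is L ⇒ W
n=4: the only move is to 3(W), a W ⇒ L
n=5: can move to 4, which is L ⇒ W
n=6: can move to 2, which is L ⇒ W
n=7: the only move is to 6(W), a W ⇒ L
n=8: can move to 7, which is L ⇒ W
n=9: moves to 3(W), 8(W); every one is W ⇒ L
n=10: can move to 9, which is L ⇒ W
n=11: the only move is to 10(W), a W ⇒ L
n=12: can move to 4, which is L ⇒ W
n=13: the only move is to 12(W), a W ⇒ L
n=14: can move to 13, which is L ⇒ W
n=15: moves to 5(W), 14(W); every one is W ⇒ L
n=16: can move to 15, which is L ⇒ W
n=17: the only move is to 16(W), a W ⇒ L
n=18: can move to 17, which is L ⇒ W
n=19: the only move is to 18(W), a W ⇒ L
n=20: can move to 19, which is L ⇒ W
The starting position 20 is W: Ada should move to 19, handing over an L position.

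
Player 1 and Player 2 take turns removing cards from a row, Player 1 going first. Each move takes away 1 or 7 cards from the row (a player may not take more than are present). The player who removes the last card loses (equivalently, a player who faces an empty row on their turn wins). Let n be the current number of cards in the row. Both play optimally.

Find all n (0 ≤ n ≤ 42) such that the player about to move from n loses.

1, 3, 5, 7, 9, 11, 13, 15, 17, 19, 21, 23, 25, 27, 29, 31, 33, 35, 37, 39, 41

Work bottom-up. With no move the player to move wins. Otherwise the position is W if at least one move leads to an L position for the opponent, and L if every move leads to a W.
n=0: no move; the opponent has just taken the last card and therefore loses → W
n=1: →0(W) only, which is W, so L
n=2: →1(L), so W
n=3: →2(W) only, which is W, so L
n=4: →3(L), so W
n=5: →4(W) only, which is W, so L
n=6: →5(L), so W
n=7: →6(W), 0(W) — all W, so L
n=8: →7(L), so W
n=9: →8(W), 2(W) — all W, so L
n=10: →9(L), so W
n=11: →10(W), 4(W) — all W, so L
n=12: →11(L), so W
n=13: →12(W), 6(W) — all W, so L
n=14: →13(L), so W
n=15: →14(W), 8(W) — all W, so L
n=16: →15(L), so W
n=17: →16(W), 10(W) — all W, so L
n=18: →17(L), so W
n=19: →18(W), 12(W) — all W, so L
n=20: →19(L), so W
n=21: →20(W), 14(W) — all W, so L
n=22: →21(L), so W
n=23: →22(W), 16(W) — all W, so L
n=24: →23(L), so W
n=25: →24(W), 18(W) — all W, so L
n=26: →25(L), so W
n=27: →26(W), 20(W) — all W, so L
n=28: →27(L), so W
n=29: →28(W), 22(W) — all W, so L
n=30: →29(L), so W
n=31: →30(W), 24(W) — all W, so L
n=32: →31(L), so W
n=33: →32(W), 26(W) — all W, so L
n=34: →33(L), so W
n=35: →34(W), 28(W) — all W, so L
n=36: →35(L), so W
n=37: →36(W), 30(W) — all W, so L
n=38: →37(L), so W
n=39: →38(W), 32(W) — all W, so L
n=40: →39(L), so W
n=41: →40(W), 34(W) — all W, so L
n=42: →41(L), so W
The losing starting values of n are exactly the entries labelled L in this table (21 of them).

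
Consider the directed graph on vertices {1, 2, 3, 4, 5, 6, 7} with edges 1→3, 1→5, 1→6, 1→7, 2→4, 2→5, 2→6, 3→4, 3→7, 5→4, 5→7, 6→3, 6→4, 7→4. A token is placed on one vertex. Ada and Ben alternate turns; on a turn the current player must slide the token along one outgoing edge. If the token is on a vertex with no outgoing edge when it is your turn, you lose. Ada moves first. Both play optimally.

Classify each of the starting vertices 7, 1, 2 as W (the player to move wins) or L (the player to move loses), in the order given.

Use the standard recursion: the mover loses at a terminal position; elsewhere, the mover wins exactly when some move hands the opponent an L position.
Every edge goes from a vertex to one that appears earlier in the order 4, 7, 3, 5, 6, 1, 2, so processing vertices in that order labels each vertex after all of its successors.
4: no outgoing edge → L
7: reaches L-position 4 → W
3: reaches L-position 4 → W
5: reaches L-position 4 → W
6: reaches L-position 4 → W
1: only reaches 6(W), 5(W), 3(W), 7(W), all W → L
2: reaches L-position 4 → W

7: W, 1: L, 2: W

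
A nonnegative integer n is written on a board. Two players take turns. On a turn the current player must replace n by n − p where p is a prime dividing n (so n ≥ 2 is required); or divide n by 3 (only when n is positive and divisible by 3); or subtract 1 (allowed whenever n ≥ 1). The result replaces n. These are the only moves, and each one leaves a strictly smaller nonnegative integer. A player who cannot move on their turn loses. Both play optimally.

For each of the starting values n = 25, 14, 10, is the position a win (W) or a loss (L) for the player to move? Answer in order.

25: L, 14: L, 10: W

Compute win/loss labels from the base case upward. A position with no move is L. Any other position is W if it can reach an L in one move, else L.
n=0: no move → L
n=1: W (go to 0, an L position)
n=2: W (go to 0, an L position)
n=3: W (go to 0, an L position)
n=4: L (options 2(W), 3(W) are all W)
n=5: W (go to 0, an L position)
n=6: W (go to 4, an L position)
n=7: W (go to 0, an L position)
n=8: L (options 6(W), 7(W) are all W)
n=9: W (go to 8, an L position)
n=10: W (go to 8, an L position)
n=11: W (go to 0, an L position)
n=12: W (go to 4, an L position)
n=13: W (go to 0, an L position)
n=14: L (options 7(W), 12(W), 13(W) are all W)
n=15: W (go to 14, an L position)
n=16: W (go to 14, an L position)
n=17: W (go to 0, an L position)
n=18: L (options 6(W), 15(W), 16(W), 17(W) are all W)
n=19: W (go to 0, an L position)
n=20: W (go to 18, an L position)
n=21: W (go to 14, an L position)
n=22: L (options 11(W), 20(W), 21(W) are all W)
n=23: W (go to 0, an L position)
n=24: W (go to 8, an L position)
n=25: L (options 20(W), 24(W) are all W)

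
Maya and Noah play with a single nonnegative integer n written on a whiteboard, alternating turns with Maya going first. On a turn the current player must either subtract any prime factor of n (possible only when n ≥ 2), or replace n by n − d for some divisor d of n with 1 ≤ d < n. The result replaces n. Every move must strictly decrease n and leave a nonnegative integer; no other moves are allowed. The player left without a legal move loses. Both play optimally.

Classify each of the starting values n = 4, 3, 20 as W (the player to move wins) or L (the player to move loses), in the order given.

Positions with no move are L. A position that does have a move is losing for the player to move precisely when every available move leads to a winning position for the opponent. Fill in the labels:
n=0: no move → L
n=1: no move → L
n=2: →0(L), so W
n=3: →0(L), so W
n=4: →2(W), 3(W) — all W, so L
n=5: →0(L), so W
n=6: →4(L), so W
n=7: →0(L), so W
n=8: →4(L), so W
n=9: →6(W), 8(W) — all W, so L
n=10: →9(L), so W
n=11: →0(L), so W
n=12: →9(L), so W
n=13: →0(L), so W
n=14: →7(W), 12(W), 13(W) — all W, so L
n=15: →14(L), so W
n=16: →14(L), so W
n=17: →0(L), so W
n=18: →9(L), so W
n=19: →0(L), so W
n=20: →10(W), 15(W), 16(W), 18(W), 19(W) — all W, so L

4: L, 3: W, 20: L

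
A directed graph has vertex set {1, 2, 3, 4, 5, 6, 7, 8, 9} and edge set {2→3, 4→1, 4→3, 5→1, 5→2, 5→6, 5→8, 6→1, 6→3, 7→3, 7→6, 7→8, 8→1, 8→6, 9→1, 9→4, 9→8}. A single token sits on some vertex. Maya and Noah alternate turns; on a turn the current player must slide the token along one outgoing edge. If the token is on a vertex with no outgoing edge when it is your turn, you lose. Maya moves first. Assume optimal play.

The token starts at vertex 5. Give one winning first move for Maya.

Move to 1.

Work bottom-up. With no move the player to move loses. Otherwise the position is W if at least one move leads to an L position for the opponent, and L if every move leads to a W.
Every edge goes from a vertex to one that appears earlier in the order 1, 3, 4, 6, 2, 8, 5, 7, 9, so processing vertices in that order labels each vertex after all of its successors.
1: no outgoing edge → L
3: no outgoing edge → L
4: can move to 3, which is L ⇒ W
6: can move to 3, which is L ⇒ W
2: can move to 3, which is L ⇒ W
8: can move to 1, which is L ⇒ W
5: can move to 1, which is L ⇒ W
7: can move to 3, which is L ⇒ W
9: can move to 1, which is L ⇒ W
From 5, the L positions reachable in one move are: 1.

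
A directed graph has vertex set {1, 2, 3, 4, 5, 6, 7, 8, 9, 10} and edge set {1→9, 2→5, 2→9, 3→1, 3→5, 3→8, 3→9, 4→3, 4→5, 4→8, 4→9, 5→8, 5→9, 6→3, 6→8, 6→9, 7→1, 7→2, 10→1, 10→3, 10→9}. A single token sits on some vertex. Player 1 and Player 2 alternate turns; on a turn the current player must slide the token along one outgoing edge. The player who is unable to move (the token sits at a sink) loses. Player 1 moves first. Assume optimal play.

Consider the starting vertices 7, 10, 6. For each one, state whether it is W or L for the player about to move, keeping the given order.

Positions with no move are L. A position that does have a move is losing for the player to move precisely when every available move leads to a winning position for the opponent. Fill in the labels:
Every edge goes from a vertex to one that appears earlier in the order 9, 8, 5, 1, 3, 10, 4, 6, 2, 7, so processing vertices in that order labels each vertex after all of its successors.
9: no outgoing edge → L
8: no outgoing edge → L
5: reaches L-position 8 → W
1: reaches L-position 9 → W
3: reaches L-position 8 → W
10: reaches L-position 9 → W
4: reaches L-position 8 → W
6: reaches L-position 8 → W
2: reaches L-position 9 → W
7: only reaches 2(W), 1(W), all W → L

7: L, 10: W, 6: W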